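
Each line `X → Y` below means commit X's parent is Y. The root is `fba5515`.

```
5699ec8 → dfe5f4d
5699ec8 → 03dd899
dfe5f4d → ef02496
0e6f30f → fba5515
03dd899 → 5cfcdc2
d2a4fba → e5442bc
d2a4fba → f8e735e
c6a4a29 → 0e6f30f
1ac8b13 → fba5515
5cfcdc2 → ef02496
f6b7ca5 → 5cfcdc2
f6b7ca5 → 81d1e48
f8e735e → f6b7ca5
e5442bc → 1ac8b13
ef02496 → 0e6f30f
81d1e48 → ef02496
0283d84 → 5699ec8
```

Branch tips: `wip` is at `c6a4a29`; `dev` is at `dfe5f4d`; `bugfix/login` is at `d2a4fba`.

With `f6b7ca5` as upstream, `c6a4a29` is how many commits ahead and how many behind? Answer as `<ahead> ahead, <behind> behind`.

1 ahead, 4 behind

Reachable from c6a4a29: {0e6f30f, c6a4a29, fba5515}.
Reachable from f6b7ca5: {0e6f30f, 5cfcdc2, 81d1e48, ef02496, f6b7ca5, fba5515}.
Only in c6a4a29's history (ahead): {c6a4a29} — 1.
Only in f6b7ca5's history (behind): {5cfcdc2, 81d1e48, ef02496, f6b7ca5} — 4.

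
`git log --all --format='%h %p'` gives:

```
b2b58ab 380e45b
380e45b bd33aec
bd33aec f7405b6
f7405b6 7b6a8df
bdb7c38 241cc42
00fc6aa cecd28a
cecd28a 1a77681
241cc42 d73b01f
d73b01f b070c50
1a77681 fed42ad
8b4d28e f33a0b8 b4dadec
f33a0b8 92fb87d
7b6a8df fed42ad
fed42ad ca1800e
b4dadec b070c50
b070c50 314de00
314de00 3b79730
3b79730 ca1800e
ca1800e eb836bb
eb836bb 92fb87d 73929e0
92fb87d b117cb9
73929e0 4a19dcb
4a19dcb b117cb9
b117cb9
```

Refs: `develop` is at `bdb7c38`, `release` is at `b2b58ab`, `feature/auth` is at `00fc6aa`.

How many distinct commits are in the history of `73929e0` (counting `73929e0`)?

3

Walking parent pointers from 73929e0: reachable set = {4a19dcb, 73929e0, b117cb9}.
That is 3 commits.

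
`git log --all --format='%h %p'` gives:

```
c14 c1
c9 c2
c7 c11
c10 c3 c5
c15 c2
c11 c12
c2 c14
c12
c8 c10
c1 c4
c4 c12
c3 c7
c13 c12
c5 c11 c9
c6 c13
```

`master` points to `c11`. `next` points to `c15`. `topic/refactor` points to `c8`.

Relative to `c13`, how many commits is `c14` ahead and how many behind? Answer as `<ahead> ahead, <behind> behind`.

3 ahead, 1 behind

Reachable from c14: {c1, c12, c14, c4}.
Reachable from c13: {c12, c13}.
Only in c14's history (ahead): {c1, c14, c4} — 3.
Only in c13's history (behind): {c13} — 1.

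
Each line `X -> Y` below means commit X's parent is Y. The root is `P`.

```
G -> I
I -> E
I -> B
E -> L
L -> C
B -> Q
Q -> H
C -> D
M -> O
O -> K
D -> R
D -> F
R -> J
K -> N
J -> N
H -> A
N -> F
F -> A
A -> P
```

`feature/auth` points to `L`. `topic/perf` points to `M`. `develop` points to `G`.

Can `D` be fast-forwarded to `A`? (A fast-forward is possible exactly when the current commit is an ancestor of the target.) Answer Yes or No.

No

A fast-forward from D to A is possible iff D is an ancestor of A.
Ancestors of A: {A, P}.
D is not among them, so fast-forward is not possible.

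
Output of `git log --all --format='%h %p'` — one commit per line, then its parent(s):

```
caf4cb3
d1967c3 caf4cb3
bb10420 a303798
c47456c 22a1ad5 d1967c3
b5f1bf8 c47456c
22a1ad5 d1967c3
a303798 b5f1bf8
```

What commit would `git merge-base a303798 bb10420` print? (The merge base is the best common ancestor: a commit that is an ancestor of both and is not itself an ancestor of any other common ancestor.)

a303798

Ancestors of a303798: {22a1ad5, a303798, b5f1bf8, c47456c, caf4cb3, d1967c3}.
Ancestors of bb10420: {22a1ad5, a303798, b5f1bf8, bb10420, c47456c, caf4cb3, d1967c3}.
Common ancestors: {22a1ad5, a303798, b5f1bf8, c47456c, caf4cb3, d1967c3}.
Among these, a303798 is not an ancestor of any other common ancestor — it is the merge base.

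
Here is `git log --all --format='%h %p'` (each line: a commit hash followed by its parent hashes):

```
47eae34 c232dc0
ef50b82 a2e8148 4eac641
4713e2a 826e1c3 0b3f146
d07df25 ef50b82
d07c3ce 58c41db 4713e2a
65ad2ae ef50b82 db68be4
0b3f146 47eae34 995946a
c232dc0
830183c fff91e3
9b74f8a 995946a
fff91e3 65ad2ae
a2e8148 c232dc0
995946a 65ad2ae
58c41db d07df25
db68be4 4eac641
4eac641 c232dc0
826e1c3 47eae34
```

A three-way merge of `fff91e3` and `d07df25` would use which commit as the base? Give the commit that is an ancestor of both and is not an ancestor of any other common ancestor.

ef50b82

Ancestors of fff91e3: {4eac641, 65ad2ae, a2e8148, c232dc0, db68be4, ef50b82, fff91e3}.
Ancestors of d07df25: {4eac641, a2e8148, c232dc0, d07df25, ef50b82}.
Common ancestors: {4eac641, a2e8148, c232dc0, ef50b82}.
Among these, ef50b82 is not an ancestor of any other common ancestor — it is the merge base.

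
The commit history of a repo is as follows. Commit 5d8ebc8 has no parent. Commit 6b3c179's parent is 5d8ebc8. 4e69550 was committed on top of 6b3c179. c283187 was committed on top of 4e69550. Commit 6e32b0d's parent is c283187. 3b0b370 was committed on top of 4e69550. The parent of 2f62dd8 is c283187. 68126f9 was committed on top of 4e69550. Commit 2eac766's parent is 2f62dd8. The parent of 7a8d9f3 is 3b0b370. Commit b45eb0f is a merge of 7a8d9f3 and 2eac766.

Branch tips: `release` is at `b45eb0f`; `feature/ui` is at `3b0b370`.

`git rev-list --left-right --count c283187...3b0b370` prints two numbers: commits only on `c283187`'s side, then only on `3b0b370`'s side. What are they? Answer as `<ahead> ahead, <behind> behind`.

1 ahead, 1 behind

Reachable from c283187: {4e69550, 5d8ebc8, 6b3c179, c283187}.
Reachable from 3b0b370: {3b0b370, 4e69550, 5d8ebc8, 6b3c179}.
Only in c283187's history (ahead): {c283187} — 1.
Only in 3b0b370's history (behind): {3b0b370} — 1.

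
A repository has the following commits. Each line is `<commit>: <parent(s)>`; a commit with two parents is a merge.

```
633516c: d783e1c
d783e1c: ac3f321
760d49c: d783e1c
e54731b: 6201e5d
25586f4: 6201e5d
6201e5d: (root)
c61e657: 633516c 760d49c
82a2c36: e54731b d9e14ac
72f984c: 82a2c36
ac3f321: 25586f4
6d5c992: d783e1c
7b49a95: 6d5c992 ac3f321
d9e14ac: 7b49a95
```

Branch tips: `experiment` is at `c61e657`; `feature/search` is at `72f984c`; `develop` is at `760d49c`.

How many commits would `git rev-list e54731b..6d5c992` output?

4

Reachable from 6d5c992: {25586f4, 6201e5d, 6d5c992, ac3f321, d783e1c}.
Reachable from e54731b: {6201e5d, e54731b}.
In 6d5c992's history but not e54731b's: {25586f4, 6d5c992, ac3f321, d783e1c} — 4 commits.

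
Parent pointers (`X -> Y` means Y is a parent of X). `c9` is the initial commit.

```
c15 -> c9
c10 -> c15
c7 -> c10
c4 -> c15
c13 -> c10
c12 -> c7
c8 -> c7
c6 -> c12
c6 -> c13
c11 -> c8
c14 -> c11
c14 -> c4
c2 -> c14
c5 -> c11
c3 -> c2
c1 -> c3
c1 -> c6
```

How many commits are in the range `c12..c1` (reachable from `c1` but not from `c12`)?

Reachable from c1: {c1, c10, c11, c12, c13, c14, c15, c2, c3, c4, c6, c7, c8, c9}.
Reachable from c12: {c10, c12, c15, c7, c9}.
In c1's history but not c12's: {c1, c11, c13, c14, c2, c3, c4, c6, c8} — 9 commits.

9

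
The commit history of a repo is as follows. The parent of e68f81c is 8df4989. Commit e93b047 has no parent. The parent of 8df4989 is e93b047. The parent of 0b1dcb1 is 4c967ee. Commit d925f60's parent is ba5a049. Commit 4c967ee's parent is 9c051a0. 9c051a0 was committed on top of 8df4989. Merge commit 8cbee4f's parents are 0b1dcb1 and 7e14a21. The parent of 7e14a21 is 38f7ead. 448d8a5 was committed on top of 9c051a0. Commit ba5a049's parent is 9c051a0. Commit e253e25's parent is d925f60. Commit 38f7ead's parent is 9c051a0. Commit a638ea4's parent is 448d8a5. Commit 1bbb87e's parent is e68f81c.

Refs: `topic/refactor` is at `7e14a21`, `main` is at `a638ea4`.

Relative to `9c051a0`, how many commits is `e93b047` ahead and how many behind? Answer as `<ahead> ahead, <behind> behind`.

Reachable from e93b047: {e93b047}.
Reachable from 9c051a0: {8df4989, 9c051a0, e93b047}.
Only in e93b047's history (ahead): {} — 0.
Only in 9c051a0's history (behind): {8df4989, 9c051a0} — 2.

0 ahead, 2 behind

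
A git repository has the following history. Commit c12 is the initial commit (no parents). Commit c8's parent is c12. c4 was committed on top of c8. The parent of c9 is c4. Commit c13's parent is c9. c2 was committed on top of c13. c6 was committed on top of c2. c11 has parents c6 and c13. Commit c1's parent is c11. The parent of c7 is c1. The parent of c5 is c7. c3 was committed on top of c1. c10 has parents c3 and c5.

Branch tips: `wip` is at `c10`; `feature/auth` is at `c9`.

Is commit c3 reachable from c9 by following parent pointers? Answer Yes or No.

No

Ancestors of c9: {c12, c4, c8, c9}.
c3 is not in that set, so it is not an ancestor of c9.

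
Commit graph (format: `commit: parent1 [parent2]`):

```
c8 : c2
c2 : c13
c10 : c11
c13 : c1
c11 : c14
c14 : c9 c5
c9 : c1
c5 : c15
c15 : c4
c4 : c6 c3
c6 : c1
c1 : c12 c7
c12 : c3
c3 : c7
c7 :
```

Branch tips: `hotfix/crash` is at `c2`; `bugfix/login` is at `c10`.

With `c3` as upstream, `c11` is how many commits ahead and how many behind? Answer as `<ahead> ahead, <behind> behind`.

Reachable from c11: {c1, c11, c12, c14, c15, c3, c4, c5, c6, c7, c9}.
Reachable from c3: {c3, c7}.
Only in c11's history (ahead): {c1, c11, c12, c14, c15, c4, c5, c6, c9} — 9.
Only in c3's history (behind): {} — 0.

9 ahead, 0 behind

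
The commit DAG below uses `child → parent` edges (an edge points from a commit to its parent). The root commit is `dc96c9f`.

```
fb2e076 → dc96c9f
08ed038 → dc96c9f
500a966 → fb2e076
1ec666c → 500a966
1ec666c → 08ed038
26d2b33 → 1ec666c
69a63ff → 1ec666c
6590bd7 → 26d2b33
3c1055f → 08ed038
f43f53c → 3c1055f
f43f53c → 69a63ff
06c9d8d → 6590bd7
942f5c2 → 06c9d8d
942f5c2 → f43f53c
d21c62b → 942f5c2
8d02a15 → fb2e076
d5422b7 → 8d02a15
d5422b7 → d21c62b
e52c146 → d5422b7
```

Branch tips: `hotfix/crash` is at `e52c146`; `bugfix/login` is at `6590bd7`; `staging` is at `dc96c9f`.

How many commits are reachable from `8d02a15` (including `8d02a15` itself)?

3

Walking parent pointers from 8d02a15: reachable set = {8d02a15, dc96c9f, fb2e076}.
That is 3 commits.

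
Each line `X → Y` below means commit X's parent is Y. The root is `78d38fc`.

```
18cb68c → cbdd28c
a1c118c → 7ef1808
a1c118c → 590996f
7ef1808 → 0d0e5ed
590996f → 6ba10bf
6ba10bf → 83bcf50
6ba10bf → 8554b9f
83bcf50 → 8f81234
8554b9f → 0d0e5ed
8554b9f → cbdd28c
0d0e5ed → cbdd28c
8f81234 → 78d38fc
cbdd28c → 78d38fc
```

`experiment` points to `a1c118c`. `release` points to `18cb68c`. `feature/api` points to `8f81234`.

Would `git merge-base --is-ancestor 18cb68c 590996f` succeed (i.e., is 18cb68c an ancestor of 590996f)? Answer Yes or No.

No

Ancestors of 590996f: {0d0e5ed, 590996f, 6ba10bf, 78d38fc, 83bcf50, 8554b9f, 8f81234, cbdd28c}.
18cb68c is not in that set, so it is not an ancestor of 590996f.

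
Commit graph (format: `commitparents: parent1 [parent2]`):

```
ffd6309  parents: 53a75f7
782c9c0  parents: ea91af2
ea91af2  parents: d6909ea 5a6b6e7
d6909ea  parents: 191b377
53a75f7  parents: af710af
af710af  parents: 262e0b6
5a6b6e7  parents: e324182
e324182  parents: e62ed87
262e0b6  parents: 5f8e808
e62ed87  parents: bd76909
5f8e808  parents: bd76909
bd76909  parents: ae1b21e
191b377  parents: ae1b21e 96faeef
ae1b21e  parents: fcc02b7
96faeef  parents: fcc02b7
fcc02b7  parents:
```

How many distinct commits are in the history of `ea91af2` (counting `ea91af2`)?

10

Walking parent pointers from ea91af2: reachable set = {191b377, 5a6b6e7, 96faeef, ae1b21e, bd76909, d6909ea, e324182, e62ed87, ea91af2, fcc02b7}.
That is 10 commits.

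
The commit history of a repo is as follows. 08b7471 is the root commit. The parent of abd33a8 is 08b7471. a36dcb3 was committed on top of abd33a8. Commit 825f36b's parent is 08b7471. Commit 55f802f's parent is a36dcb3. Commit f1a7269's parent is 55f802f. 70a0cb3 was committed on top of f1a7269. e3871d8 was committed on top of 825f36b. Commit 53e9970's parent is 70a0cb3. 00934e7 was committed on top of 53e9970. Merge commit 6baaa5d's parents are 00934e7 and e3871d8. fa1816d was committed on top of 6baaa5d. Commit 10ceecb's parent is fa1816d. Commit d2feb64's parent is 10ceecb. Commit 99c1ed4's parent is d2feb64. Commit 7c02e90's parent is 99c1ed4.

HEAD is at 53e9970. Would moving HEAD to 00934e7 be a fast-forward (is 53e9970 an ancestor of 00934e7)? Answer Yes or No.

A fast-forward from 53e9970 to 00934e7 is possible iff 53e9970 is an ancestor of 00934e7.
Ancestors of 00934e7: {00934e7, 08b7471, 53e9970, 55f802f, 70a0cb3, a36dcb3, abd33a8, f1a7269}.
53e9970 is among them, so fast-forward is possible.

Yes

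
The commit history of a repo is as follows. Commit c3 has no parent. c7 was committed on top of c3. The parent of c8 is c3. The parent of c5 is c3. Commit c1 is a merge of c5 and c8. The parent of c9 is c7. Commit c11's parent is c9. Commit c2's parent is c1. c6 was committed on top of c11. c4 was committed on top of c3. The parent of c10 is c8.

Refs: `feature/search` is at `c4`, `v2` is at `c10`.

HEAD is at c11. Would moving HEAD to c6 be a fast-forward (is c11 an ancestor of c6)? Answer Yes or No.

Yes

A fast-forward from c11 to c6 is possible iff c11 is an ancestor of c6.
Ancestors of c6: {c11, c3, c6, c7, c9}.
c11 is among them, so fast-forward is possible.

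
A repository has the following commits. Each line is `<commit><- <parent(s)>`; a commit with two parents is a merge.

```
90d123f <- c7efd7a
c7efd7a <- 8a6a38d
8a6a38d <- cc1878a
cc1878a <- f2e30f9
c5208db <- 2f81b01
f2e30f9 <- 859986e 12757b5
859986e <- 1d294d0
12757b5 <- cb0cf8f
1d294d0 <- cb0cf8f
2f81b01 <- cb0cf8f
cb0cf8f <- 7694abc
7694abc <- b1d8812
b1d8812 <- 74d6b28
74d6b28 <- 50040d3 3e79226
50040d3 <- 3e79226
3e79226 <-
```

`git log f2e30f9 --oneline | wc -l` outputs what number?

Walking parent pointers from f2e30f9: reachable set = {12757b5, 1d294d0, 3e79226, 50040d3, 74d6b28, 7694abc, 859986e, b1d8812, cb0cf8f, f2e30f9}.
That is 10 commits.

10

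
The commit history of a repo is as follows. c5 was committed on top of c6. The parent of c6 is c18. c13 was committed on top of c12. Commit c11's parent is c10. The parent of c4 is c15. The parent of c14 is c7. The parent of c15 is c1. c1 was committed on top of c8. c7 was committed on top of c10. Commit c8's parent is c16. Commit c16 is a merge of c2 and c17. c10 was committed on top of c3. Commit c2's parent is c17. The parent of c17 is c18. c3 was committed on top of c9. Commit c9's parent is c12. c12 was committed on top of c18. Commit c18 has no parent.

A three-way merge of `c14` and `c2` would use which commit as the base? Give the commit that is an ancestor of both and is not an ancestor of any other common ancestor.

c18

Ancestors of c14: {c10, c12, c14, c18, c3, c7, c9}.
Ancestors of c2: {c17, c18, c2}.
Common ancestors: {c18}.
The only common ancestor is c18, so it is the merge base.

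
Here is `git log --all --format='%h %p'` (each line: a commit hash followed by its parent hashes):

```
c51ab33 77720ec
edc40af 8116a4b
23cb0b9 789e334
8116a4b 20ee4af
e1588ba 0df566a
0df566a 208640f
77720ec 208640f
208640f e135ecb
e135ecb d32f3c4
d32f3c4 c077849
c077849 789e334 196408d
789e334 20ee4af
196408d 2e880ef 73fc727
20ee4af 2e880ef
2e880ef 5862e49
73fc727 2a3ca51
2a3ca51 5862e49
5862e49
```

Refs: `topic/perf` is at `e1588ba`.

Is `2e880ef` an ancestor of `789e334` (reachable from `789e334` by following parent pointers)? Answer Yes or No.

Ancestors of 789e334 (commits reachable by following parents): {20ee4af, 2e880ef, 5862e49, 789e334}.
2e880ef is in that set, so it is an ancestor of 789e334.

Yes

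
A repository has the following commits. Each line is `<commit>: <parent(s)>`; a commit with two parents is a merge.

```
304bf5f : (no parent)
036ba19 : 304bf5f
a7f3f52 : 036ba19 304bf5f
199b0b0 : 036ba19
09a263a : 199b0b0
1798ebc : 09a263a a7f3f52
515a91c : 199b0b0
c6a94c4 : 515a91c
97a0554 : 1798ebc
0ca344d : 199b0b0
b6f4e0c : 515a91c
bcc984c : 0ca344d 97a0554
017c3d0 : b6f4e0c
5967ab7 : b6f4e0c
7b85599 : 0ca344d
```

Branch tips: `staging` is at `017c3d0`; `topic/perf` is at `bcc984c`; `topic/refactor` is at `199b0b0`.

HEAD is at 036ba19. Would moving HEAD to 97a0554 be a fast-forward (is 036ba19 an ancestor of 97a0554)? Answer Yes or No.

A fast-forward from 036ba19 to 97a0554 is possible iff 036ba19 is an ancestor of 97a0554.
Ancestors of 97a0554: {036ba19, 09a263a, 1798ebc, 199b0b0, 304bf5f, 97a0554, a7f3f52}.
036ba19 is among them, so fast-forward is possible.

Yes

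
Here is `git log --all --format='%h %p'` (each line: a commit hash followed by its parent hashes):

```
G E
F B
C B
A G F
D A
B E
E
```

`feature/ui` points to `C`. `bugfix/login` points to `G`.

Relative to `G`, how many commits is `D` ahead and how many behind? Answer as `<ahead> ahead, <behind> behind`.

Reachable from D: {A, B, D, E, F, G}.
Reachable from G: {E, G}.
Only in D's history (ahead): {A, B, D, F} — 4.
Only in G's history (behind): {} — 0.

4 ahead, 0 behind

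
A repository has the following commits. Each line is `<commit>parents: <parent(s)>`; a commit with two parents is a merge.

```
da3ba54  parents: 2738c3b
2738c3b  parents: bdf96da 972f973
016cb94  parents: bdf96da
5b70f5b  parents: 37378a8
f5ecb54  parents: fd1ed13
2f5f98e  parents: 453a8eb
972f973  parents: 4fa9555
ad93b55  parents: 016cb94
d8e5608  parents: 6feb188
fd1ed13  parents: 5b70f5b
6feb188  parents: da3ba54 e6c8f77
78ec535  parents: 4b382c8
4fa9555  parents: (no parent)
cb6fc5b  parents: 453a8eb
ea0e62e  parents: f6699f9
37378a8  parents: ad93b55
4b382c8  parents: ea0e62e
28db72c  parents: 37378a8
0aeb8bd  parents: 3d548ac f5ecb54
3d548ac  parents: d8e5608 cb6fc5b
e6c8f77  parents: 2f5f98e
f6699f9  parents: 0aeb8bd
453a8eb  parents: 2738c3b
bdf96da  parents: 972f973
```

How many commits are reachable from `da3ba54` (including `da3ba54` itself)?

Walking parent pointers from da3ba54: reachable set = {2738c3b, 4fa9555, 972f973, bdf96da, da3ba54}.
That is 5 commits.

5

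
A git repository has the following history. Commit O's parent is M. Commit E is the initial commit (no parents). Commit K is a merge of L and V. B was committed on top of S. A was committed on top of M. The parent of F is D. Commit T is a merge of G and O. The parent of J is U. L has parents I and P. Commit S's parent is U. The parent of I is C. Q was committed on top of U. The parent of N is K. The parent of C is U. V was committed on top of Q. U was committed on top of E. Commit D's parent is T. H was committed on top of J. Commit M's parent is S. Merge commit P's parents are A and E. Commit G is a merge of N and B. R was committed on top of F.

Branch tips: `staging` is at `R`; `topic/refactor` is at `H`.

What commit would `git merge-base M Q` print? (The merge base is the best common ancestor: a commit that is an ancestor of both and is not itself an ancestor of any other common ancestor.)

U

Ancestors of M: {E, M, S, U}.
Ancestors of Q: {E, Q, U}.
Common ancestors: {E, U}.
Among these, U is not an ancestor of any other common ancestor — it is the merge base.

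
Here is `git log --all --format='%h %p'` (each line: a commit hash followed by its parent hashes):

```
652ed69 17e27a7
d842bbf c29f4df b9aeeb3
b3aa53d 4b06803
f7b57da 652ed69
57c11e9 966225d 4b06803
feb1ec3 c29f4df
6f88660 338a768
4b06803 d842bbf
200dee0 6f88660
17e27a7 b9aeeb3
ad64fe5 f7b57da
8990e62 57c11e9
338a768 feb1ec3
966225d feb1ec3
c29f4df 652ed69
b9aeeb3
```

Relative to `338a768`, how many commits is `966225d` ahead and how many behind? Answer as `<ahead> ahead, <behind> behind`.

1 ahead, 1 behind

Reachable from 966225d: {17e27a7, 652ed69, 966225d, b9aeeb3, c29f4df, feb1ec3}.
Reachable from 338a768: {17e27a7, 338a768, 652ed69, b9aeeb3, c29f4df, feb1ec3}.
Only in 966225d's history (ahead): {966225d} — 1.
Only in 338a768's history (behind): {338a768} — 1.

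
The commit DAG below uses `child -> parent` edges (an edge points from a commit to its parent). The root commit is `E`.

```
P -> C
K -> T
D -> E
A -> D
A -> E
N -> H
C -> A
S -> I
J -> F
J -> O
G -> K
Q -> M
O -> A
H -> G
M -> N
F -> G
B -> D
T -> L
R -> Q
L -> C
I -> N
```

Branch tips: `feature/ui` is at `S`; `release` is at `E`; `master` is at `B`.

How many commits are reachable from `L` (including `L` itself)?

5

Walking parent pointers from L: reachable set = {A, C, D, E, L}.
That is 5 commits.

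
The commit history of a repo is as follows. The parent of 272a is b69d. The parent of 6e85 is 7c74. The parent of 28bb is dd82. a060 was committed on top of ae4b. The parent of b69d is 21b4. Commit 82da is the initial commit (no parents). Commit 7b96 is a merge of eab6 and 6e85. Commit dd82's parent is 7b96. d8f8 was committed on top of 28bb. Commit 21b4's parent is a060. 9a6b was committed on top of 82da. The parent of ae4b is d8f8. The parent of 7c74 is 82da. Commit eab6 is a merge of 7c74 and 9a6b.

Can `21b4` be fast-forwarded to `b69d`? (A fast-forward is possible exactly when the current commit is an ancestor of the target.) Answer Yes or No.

Yes

A fast-forward from 21b4 to b69d is possible iff 21b4 is an ancestor of b69d.
Ancestors of b69d: {21b4, 28bb, 6e85, 7b96, 7c74, 82da, 9a6b, a060, ae4b, b69d, d8f8, dd82, eab6}.
21b4 is among them, so fast-forward is possible.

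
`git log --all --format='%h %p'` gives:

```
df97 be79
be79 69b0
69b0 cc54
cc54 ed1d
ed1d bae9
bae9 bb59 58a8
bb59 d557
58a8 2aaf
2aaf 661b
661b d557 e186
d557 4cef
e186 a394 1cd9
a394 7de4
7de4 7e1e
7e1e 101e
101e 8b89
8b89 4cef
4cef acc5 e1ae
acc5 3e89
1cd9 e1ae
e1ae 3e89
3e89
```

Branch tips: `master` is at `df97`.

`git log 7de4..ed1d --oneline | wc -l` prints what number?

10

Reachable from ed1d: {101e, 1cd9, 2aaf, 3e89, 4cef, 58a8, 661b, 7de4, 7e1e, 8b89, a394, acc5, bae9, bb59, d557, e186, e1ae, ed1d}.
Reachable from 7de4: {101e, 3e89, 4cef, 7de4, 7e1e, 8b89, acc5, e1ae}.
In ed1d's history but not 7de4's: {1cd9, 2aaf, 58a8, 661b, a394, bae9, bb59, d557, e186, ed1d} — 10 commits.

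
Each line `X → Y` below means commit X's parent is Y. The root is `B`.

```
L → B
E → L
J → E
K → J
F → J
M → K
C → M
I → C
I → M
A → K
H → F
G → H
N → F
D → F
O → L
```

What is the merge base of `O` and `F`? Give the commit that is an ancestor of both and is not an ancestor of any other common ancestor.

Ancestors of O: {B, L, O}.
Ancestors of F: {B, E, F, J, L}.
Common ancestors: {B, L}.
Among these, L is not an ancestor of any other common ancestor — it is the merge base.

L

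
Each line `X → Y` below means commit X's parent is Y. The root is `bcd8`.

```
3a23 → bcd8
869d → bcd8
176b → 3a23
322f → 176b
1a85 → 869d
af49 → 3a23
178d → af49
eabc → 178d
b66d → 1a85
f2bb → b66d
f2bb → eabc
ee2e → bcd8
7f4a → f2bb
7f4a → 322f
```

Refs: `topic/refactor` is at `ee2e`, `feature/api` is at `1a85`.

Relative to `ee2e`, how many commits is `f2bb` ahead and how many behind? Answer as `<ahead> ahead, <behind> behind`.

8 ahead, 1 behind

Reachable from f2bb: {178d, 1a85, 3a23, 869d, af49, b66d, bcd8, eabc, f2bb}.
Reachable from ee2e: {bcd8, ee2e}.
Only in f2bb's history (ahead): {178d, 1a85, 3a23, 869d, af49, b66d, eabc, f2bb} — 8.
Only in ee2e's history (behind): {ee2e} — 1.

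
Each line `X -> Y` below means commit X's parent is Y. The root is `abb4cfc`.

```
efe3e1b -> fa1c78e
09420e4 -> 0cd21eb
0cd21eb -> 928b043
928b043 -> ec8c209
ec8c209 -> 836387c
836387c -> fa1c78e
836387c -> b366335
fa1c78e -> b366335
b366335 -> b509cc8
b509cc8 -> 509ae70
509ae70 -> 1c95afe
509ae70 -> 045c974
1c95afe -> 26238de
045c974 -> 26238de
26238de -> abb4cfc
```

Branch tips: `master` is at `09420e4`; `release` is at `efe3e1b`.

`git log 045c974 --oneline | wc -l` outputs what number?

3

Walking parent pointers from 045c974: reachable set = {045c974, 26238de, abb4cfc}.
That is 3 commits.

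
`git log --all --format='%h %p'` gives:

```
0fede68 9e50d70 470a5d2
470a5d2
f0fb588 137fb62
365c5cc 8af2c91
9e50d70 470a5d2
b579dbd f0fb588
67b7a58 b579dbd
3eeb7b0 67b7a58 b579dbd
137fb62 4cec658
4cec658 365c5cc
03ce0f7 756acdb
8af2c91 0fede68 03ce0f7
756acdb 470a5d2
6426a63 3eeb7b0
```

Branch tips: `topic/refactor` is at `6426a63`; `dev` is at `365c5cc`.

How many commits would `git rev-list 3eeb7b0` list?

13

Walking parent pointers from 3eeb7b0: reachable set = {03ce0f7, 0fede68, 137fb62, 365c5cc, 3eeb7b0, 470a5d2, 4cec658, 67b7a58, 756acdb, 8af2c91, 9e50d70, b579dbd, f0fb588}.
That is 13 commits.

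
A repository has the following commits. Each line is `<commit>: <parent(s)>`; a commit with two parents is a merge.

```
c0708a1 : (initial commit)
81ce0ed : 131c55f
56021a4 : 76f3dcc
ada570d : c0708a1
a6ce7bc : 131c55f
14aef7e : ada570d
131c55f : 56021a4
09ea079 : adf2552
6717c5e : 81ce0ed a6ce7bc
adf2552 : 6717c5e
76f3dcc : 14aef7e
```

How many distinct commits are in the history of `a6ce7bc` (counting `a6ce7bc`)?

7

Walking parent pointers from a6ce7bc: reachable set = {131c55f, 14aef7e, 56021a4, 76f3dcc, a6ce7bc, ada570d, c0708a1}.
That is 7 commits.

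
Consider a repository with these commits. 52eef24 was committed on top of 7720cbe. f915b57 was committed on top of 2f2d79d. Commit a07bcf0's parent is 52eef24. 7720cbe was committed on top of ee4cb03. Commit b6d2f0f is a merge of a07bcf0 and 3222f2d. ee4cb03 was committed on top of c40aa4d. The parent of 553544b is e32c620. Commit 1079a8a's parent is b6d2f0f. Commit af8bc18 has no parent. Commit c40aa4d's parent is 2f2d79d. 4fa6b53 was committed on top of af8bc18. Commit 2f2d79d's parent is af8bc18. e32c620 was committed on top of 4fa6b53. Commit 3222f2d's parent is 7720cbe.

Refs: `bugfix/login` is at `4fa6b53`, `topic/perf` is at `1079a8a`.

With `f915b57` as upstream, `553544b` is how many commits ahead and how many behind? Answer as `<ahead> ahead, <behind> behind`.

3 ahead, 2 behind

Reachable from 553544b: {4fa6b53, 553544b, af8bc18, e32c620}.
Reachable from f915b57: {2f2d79d, af8bc18, f915b57}.
Only in 553544b's history (ahead): {4fa6b53, 553544b, e32c620} — 3.
Only in f915b57's history (behind): {2f2d79d, f915b57} — 2.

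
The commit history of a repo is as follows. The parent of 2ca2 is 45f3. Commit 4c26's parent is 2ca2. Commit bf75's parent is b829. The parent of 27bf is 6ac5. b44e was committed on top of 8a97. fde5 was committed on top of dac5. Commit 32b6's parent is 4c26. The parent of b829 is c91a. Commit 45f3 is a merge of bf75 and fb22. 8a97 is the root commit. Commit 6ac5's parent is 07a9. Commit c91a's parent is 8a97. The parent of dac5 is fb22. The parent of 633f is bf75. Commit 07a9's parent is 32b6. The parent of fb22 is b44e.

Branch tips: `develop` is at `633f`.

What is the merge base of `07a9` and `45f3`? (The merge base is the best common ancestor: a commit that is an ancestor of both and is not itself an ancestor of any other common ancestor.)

45f3

Ancestors of 07a9: {07a9, 2ca2, 32b6, 45f3, 4c26, 8a97, b44e, b829, bf75, c91a, fb22}.
Ancestors of 45f3: {45f3, 8a97, b44e, b829, bf75, c91a, fb22}.
Common ancestors: {45f3, 8a97, b44e, b829, bf75, c91a, fb22}.
Among these, 45f3 is not an ancestor of any other common ancestor — it is the merge base.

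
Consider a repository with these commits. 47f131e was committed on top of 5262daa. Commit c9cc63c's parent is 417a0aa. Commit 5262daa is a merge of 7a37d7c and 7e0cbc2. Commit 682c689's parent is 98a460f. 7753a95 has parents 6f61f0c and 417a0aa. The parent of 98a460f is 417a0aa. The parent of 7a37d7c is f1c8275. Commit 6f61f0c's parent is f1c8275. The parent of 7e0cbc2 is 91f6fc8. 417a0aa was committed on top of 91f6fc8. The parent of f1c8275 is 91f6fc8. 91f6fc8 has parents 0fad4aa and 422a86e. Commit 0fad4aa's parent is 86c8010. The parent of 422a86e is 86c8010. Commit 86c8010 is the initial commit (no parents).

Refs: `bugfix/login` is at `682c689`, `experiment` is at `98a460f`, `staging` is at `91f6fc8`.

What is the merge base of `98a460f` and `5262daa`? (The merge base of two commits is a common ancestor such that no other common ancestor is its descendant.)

91f6fc8

Ancestors of 98a460f: {0fad4aa, 417a0aa, 422a86e, 86c8010, 91f6fc8, 98a460f}.
Ancestors of 5262daa: {0fad4aa, 422a86e, 5262daa, 7a37d7c, 7e0cbc2, 86c8010, 91f6fc8, f1c8275}.
Common ancestors: {0fad4aa, 422a86e, 86c8010, 91f6fc8}.
Among these, 91f6fc8 is not an ancestor of any other common ancestor — it is the merge base.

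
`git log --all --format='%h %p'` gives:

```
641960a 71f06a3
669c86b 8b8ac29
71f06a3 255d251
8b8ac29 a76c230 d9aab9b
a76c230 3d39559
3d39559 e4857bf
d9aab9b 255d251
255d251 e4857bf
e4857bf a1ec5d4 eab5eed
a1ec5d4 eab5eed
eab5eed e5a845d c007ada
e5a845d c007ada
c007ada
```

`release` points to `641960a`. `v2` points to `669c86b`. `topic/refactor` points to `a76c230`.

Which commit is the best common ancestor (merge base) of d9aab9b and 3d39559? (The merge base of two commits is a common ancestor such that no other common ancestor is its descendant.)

e4857bf

Ancestors of d9aab9b: {255d251, a1ec5d4, c007ada, d9aab9b, e4857bf, e5a845d, eab5eed}.
Ancestors of 3d39559: {3d39559, a1ec5d4, c007ada, e4857bf, e5a845d, eab5eed}.
Common ancestors: {a1ec5d4, c007ada, e4857bf, e5a845d, eab5eed}.
Among these, e4857bf is not an ancestor of any other common ancestor — it is the merge base.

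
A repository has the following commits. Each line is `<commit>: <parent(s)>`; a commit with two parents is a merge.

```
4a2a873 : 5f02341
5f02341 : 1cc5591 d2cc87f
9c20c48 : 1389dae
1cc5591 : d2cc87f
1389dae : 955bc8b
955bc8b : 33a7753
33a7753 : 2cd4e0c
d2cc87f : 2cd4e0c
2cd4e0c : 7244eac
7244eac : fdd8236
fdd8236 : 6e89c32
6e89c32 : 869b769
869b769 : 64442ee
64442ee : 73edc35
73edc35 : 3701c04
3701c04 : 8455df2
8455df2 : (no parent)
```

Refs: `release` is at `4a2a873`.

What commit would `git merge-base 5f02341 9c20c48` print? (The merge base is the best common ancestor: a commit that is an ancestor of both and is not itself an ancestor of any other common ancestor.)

2cd4e0c

Ancestors of 5f02341: {1cc5591, 2cd4e0c, 3701c04, 5f02341, 64442ee, 6e89c32, 7244eac, 73edc35, 8455df2, 869b769, d2cc87f, fdd8236}.
Ancestors of 9c20c48: {1389dae, 2cd4e0c, 33a7753, 3701c04, 64442ee, 6e89c32, 7244eac, 73edc35, 8455df2, 869b769, 955bc8b, 9c20c48, fdd8236}.
Common ancestors: {2cd4e0c, 3701c04, 64442ee, 6e89c32, 7244eac, 73edc35, 8455df2, 869b769, fdd8236}.
Among these, 2cd4e0c is not an ancestor of any other common ancestor — it is the merge base.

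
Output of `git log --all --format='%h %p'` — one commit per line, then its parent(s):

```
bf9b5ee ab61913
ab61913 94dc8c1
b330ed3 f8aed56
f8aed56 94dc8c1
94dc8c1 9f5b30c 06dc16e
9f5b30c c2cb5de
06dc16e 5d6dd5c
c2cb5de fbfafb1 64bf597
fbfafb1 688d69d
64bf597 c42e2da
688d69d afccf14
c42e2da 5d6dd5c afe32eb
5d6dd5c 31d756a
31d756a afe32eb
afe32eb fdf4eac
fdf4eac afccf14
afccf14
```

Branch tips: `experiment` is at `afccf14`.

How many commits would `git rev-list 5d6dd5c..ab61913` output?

Reachable from ab61913: {06dc16e, 31d756a, 5d6dd5c, 64bf597, 688d69d, 94dc8c1, 9f5b30c, ab61913, afccf14, afe32eb, c2cb5de, c42e2da, fbfafb1, fdf4eac}.
Reachable from 5d6dd5c: {31d756a, 5d6dd5c, afccf14, afe32eb, fdf4eac}.
In ab61913's history but not 5d6dd5c's: {06dc16e, 64bf597, 688d69d, 94dc8c1, 9f5b30c, ab61913, c2cb5de, c42e2da, fbfafb1} — 9 commits.

9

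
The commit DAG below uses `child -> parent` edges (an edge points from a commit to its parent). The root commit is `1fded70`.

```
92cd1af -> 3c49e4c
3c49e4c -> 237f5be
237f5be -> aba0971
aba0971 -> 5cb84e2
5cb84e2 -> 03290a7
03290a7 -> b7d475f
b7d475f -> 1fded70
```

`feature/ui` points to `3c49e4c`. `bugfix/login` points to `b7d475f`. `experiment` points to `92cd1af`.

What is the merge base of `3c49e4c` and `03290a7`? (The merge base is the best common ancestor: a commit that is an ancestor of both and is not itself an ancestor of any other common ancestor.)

Ancestors of 3c49e4c: {03290a7, 1fded70, 237f5be, 3c49e4c, 5cb84e2, aba0971, b7d475f}.
Ancestors of 03290a7: {03290a7, 1fded70, b7d475f}.
Common ancestors: {03290a7, 1fded70, b7d475f}.
Among these, 03290a7 is not an ancestor of any other common ancestor — it is the merge base.

03290a7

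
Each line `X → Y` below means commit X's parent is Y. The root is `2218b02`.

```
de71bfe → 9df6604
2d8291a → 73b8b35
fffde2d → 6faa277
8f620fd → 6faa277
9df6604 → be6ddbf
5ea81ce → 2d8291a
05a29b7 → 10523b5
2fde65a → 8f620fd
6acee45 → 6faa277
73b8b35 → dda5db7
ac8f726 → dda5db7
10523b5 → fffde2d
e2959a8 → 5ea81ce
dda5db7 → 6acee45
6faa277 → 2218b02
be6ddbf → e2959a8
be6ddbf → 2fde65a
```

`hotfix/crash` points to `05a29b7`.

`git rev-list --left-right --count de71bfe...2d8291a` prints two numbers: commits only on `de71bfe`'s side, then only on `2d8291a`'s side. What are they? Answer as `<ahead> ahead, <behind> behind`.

7 ahead, 0 behind

Reachable from de71bfe: {2218b02, 2d8291a, 2fde65a, 5ea81ce, 6acee45, 6faa277, 73b8b35, 8f620fd, 9df6604, be6ddbf, dda5db7, de71bfe, e2959a8}.
Reachable from 2d8291a: {2218b02, 2d8291a, 6acee45, 6faa277, 73b8b35, dda5db7}.
Only in de71bfe's history (ahead): {2fde65a, 5ea81ce, 8f620fd, 9df6604, be6ddbf, de71bfe, e2959a8} — 7.
Only in 2d8291a's history (behind): {} — 0.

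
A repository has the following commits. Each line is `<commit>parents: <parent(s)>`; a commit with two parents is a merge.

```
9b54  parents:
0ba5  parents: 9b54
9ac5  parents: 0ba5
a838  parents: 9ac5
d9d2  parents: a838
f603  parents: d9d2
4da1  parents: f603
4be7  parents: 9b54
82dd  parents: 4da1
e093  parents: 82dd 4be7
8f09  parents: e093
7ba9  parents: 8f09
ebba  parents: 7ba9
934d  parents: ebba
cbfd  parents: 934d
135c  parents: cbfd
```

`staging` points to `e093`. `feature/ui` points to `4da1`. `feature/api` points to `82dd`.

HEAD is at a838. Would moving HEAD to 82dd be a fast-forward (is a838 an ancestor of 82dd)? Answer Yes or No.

A fast-forward from a838 to 82dd is possible iff a838 is an ancestor of 82dd.
Ancestors of 82dd: {0ba5, 4da1, 82dd, 9ac5, 9b54, a838, d9d2, f603}.
a838 is among them, so fast-forward is possible.

Yes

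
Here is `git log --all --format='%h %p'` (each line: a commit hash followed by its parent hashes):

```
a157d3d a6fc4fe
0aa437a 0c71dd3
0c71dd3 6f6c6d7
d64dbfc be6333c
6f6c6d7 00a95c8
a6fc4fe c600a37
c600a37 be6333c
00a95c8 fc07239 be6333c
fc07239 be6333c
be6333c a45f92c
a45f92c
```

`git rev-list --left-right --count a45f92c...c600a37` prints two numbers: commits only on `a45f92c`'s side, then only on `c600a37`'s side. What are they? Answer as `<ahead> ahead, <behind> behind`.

0 ahead, 2 behind

Reachable from a45f92c: {a45f92c}.
Reachable from c600a37: {a45f92c, be6333c, c600a37}.
Only in a45f92c's history (ahead): {} — 0.
Only in c600a37's history (behind): {be6333c, c600a37} — 2.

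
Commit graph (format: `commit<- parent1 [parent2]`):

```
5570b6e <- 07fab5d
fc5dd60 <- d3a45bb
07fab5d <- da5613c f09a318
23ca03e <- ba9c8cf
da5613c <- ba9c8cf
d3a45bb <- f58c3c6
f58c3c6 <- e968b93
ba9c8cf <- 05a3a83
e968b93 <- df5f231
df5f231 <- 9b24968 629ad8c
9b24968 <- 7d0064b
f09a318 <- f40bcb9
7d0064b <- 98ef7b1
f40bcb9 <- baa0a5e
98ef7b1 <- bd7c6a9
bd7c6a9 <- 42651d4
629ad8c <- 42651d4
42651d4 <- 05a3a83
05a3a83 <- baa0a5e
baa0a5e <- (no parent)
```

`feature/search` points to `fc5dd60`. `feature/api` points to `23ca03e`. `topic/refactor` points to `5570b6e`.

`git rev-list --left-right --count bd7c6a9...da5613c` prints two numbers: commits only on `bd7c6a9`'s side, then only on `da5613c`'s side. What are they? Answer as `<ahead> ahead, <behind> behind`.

Reachable from bd7c6a9: {05a3a83, 42651d4, baa0a5e, bd7c6a9}.
Reachable from da5613c: {05a3a83, ba9c8cf, baa0a5e, da5613c}.
Only in bd7c6a9's history (ahead): {42651d4, bd7c6a9} — 2.
Only in da5613c's history (behind): {ba9c8cf, da5613c} — 2.

2 ahead, 2 behind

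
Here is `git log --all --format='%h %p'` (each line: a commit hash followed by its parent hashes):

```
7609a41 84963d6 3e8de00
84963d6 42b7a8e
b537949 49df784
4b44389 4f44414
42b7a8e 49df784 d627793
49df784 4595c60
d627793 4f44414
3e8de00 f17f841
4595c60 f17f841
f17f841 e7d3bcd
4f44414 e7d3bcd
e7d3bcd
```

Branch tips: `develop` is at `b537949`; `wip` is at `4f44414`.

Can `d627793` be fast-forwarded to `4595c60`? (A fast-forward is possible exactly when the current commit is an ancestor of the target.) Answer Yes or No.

A fast-forward from d627793 to 4595c60 is possible iff d627793 is an ancestor of 4595c60.
Ancestors of 4595c60: {4595c60, e7d3bcd, f17f841}.
d627793 is not among them, so fast-forward is not possible.

No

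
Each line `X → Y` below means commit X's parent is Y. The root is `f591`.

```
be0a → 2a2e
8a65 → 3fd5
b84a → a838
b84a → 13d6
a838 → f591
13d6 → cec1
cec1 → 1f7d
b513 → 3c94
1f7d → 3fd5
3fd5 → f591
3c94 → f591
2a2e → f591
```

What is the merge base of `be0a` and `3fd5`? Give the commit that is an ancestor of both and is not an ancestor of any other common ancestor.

Ancestors of be0a: {2a2e, be0a, f591}.
Ancestors of 3fd5: {3fd5, f591}.
Common ancestors: {f591}.
The only common ancestor is f591, so it is the merge base.

f591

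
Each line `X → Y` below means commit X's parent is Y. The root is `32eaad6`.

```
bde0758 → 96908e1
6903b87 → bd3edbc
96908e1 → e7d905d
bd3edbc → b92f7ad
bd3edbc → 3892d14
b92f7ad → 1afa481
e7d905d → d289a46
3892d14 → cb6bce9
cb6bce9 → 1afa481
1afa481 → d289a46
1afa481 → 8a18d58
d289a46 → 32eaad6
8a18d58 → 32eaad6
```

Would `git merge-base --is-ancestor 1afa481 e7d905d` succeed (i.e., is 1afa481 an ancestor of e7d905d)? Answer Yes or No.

No

Ancestors of e7d905d: {32eaad6, d289a46, e7d905d}.
1afa481 is not in that set, so it is not an ancestor of e7d905d.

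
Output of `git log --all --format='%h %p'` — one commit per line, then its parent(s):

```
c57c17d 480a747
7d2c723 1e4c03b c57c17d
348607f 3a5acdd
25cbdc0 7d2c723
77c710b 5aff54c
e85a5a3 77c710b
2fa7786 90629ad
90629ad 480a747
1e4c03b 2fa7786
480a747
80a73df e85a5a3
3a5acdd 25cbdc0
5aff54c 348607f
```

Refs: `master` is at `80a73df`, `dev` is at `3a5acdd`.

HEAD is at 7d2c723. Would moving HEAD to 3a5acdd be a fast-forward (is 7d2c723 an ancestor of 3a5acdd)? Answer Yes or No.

Yes

A fast-forward from 7d2c723 to 3a5acdd is possible iff 7d2c723 is an ancestor of 3a5acdd.
Ancestors of 3a5acdd: {1e4c03b, 25cbdc0, 2fa7786, 3a5acdd, 480a747, 7d2c723, 90629ad, c57c17d}.
7d2c723 is among them, so fast-forward is possible.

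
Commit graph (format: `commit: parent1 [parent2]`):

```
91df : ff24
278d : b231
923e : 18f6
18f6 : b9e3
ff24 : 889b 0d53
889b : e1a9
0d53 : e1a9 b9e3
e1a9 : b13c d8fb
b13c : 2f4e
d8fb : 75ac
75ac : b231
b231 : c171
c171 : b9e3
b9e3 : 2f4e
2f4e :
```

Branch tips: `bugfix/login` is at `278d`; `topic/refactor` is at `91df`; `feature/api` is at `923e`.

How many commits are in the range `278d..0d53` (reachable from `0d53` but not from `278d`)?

5

Reachable from 0d53: {0d53, 2f4e, 75ac, b13c, b231, b9e3, c171, d8fb, e1a9}.
Reachable from 278d: {278d, 2f4e, b231, b9e3, c171}.
In 0d53's history but not 278d's: {0d53, 75ac, b13c, d8fb, e1a9} — 5 commits.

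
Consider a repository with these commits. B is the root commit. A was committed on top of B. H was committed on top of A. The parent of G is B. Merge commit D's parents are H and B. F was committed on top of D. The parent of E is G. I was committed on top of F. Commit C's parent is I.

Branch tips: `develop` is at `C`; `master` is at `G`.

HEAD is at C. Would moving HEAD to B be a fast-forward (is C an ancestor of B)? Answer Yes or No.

A fast-forward from C to B is possible iff C is an ancestor of B.
Ancestors of B: {B}.
C is not among them, so fast-forward is not possible.

No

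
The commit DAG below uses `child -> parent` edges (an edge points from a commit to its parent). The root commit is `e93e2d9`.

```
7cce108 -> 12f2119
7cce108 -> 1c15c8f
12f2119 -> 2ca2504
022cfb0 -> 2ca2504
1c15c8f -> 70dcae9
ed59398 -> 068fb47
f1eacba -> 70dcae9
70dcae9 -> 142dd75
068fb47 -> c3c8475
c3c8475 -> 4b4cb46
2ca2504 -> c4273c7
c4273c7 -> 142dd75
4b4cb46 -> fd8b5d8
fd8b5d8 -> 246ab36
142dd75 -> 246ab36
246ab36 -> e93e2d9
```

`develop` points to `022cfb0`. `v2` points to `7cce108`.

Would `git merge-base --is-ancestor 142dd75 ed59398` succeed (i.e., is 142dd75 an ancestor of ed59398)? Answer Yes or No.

Ancestors of ed59398: {068fb47, 246ab36, 4b4cb46, c3c8475, e93e2d9, ed59398, fd8b5d8}.
142dd75 is not in that set, so it is not an ancestor of ed59398.

No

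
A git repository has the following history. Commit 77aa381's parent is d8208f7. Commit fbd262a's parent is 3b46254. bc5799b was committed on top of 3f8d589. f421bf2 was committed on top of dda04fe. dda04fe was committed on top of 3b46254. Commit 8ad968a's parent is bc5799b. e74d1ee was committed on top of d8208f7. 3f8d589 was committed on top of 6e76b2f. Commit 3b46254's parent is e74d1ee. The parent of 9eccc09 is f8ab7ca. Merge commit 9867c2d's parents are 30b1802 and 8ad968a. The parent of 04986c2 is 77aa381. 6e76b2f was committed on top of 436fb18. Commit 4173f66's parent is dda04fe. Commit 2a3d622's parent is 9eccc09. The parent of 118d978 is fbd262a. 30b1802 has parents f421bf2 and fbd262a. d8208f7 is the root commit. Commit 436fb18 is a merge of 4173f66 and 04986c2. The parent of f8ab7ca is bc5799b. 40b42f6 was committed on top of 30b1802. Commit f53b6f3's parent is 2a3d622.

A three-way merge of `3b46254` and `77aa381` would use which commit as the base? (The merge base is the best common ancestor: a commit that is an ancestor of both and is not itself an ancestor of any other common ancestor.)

Ancestors of 3b46254: {3b46254, d8208f7, e74d1ee}.
Ancestors of 77aa381: {77aa381, d8208f7}.
Common ancestors: {d8208f7}.
The only common ancestor is d8208f7, so it is the merge base.

d8208f7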